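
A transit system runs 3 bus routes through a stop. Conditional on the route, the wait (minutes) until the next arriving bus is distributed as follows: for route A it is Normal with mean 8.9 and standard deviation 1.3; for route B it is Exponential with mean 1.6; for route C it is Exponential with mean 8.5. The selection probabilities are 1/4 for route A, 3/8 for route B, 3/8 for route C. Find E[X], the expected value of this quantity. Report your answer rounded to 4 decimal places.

6.0125

Component means — A: 8.9; B: 1.6; C: 8.5.
E[X] = 0.25·8.9 + 0.375·1.6 + 0.375·8.5 = 6.0125.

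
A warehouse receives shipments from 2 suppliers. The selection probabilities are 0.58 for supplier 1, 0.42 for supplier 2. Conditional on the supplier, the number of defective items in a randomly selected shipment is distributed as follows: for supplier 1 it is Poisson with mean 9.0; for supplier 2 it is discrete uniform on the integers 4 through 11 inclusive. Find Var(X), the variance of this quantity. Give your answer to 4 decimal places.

7.9731

Per component, 1: μ=9, E[X²]=90; 2: μ=7.5, E[X²]=61.5.
E[X] = 0.58·9 + 0.42·7.5 = 8.37.
E[X²] = 0.58·90 + 0.42·61.5 = 78.03.
Var(X) = E[X²] − (E[X])² = 78.03 − 70.0569 = 7.9731.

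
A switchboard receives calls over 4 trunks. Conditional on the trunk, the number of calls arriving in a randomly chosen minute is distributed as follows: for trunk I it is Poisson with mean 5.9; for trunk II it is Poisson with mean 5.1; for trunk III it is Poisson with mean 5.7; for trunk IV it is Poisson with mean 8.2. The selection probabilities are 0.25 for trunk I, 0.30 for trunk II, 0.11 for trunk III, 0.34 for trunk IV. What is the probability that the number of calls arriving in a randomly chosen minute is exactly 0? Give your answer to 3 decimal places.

Conditional on each trunk, P(X = 0): I: 0.00273944; II: 0.00609675; III: 0.00334597; IV: 0.000274654.
By total probability, P(X = 0) = 0.25·0.00273944 + 0.3·0.00609675 + 0.11·0.00334597 + 0.34·0.000274654 = 0.00297532.

0.003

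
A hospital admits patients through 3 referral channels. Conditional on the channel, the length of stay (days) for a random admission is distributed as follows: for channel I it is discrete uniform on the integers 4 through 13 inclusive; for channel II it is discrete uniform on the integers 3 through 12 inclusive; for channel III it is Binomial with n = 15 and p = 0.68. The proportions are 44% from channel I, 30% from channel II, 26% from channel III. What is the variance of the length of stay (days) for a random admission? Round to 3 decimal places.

Per component, I: μ=8.5, E[X²]=80.5; II: μ=7.5, E[X²]=64.5; III: μ=10.2, E[X²]=107.304.
E[X] = 0.44·8.5 + 0.3·7.5 + 0.26·10.2 = 8.642.
E[X²] = 0.44·80.5 + 0.3·64.5 + 0.26·107.304 = 82.669.
Var(X) = E[X²] − (E[X])² = 82.669 − 74.6842 = 7.98488.

7.985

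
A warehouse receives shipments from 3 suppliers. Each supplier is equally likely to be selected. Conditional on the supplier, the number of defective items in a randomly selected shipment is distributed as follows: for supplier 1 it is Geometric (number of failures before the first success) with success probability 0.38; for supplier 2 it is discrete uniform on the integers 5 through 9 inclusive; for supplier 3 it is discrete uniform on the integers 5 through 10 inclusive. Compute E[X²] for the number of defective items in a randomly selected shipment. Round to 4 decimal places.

39.0408

For each component E[X²] = Var + (mean)², giving 1: 6.95568; 2: 51; 3: 59.1667.
Overall E[X²] = 0.333333·6.95568 + 0.333333·51 + 0.333333·59.1667 = 39.0408.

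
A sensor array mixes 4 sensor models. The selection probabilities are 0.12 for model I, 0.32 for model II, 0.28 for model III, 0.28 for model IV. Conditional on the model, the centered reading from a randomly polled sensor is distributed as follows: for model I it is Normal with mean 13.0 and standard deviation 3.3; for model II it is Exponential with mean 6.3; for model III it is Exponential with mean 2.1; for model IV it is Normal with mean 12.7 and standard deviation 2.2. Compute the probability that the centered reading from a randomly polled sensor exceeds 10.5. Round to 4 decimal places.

0.3910

Conditional on each model, P(X > 10.5): I: 0.775648; II: 0.188876; III: 0.00673795; IV: 0.841345.
By total probability, P(X > 10.5) = 0.12·0.775648 + 0.32·0.188876 + 0.28·0.00673795 + 0.28·0.841345 = 0.390981.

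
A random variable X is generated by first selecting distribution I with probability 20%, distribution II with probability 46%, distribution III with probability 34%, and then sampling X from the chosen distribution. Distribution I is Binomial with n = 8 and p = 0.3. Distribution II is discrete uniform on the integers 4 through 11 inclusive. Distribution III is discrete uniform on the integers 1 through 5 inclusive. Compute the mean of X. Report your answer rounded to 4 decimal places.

4.9500

Component means — I: 2.4; II: 7.5; III: 3.
E[X] = 0.2·2.4 + 0.46·7.5 + 0.34·3 = 4.95.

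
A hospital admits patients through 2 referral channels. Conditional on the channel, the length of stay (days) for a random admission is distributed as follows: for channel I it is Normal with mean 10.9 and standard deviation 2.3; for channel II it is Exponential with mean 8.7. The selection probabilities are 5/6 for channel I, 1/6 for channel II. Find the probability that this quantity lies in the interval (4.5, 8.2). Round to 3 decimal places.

0.132

Conditional on each channel, P(4.5 < X < 8.2): I: 0.117519; II: 0.206522.
By total probability, P(4.5 < X < 8.2) = 0.833333·0.117519 + 0.166667·0.206522 = 0.132353.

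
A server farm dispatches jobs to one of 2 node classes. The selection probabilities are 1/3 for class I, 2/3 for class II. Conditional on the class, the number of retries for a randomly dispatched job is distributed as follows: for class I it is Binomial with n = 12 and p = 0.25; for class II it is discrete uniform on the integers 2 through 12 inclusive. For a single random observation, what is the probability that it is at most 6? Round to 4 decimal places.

Conditional on each class, P(X ≤ 6): I: 0.985747; II: 0.454545.
By total probability, P(X ≤ 6) = 0.333333·0.985747 + 0.666667·0.454545 = 0.631613.

0.6316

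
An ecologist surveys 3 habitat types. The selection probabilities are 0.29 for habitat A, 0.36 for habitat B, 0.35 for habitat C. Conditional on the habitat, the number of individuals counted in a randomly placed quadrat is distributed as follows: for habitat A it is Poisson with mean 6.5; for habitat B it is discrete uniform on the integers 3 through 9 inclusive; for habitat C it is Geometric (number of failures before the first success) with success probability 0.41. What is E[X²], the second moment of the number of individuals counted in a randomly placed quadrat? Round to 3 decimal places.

For each component E[X²] = Var + (mean)², giving A: 48.75; B: 40; C: 5.58061.
Overall E[X²] = 0.29·48.75 + 0.36·40 + 0.35·5.58061 = 30.4907.

30.491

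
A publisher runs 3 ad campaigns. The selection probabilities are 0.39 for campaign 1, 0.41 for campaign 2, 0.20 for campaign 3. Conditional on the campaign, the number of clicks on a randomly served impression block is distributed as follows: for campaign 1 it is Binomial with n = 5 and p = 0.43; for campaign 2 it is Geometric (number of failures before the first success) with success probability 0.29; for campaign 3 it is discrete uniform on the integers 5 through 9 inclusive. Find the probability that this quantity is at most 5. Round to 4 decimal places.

Conditional on each campaign, P(X ≤ 5): 1: 1; 2: 0.8719; 3: 0.2.
By total probability, P(X ≤ 5) = 0.39·1 + 0.41·0.8719 + 0.2·0.2 = 0.787479.

0.7875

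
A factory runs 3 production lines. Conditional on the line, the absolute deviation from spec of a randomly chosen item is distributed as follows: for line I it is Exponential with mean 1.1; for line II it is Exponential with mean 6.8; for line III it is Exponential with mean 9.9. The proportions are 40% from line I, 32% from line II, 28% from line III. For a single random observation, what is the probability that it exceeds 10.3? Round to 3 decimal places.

Conditional on each line, P(X > 10.3): I: 8.57876e-05; II: 0.219873; III: 0.353312.
By total probability, P(X > 10.3) = 0.4·8.57876e-05 + 0.32·0.219873 + 0.28·0.353312 = 0.169321.

0.169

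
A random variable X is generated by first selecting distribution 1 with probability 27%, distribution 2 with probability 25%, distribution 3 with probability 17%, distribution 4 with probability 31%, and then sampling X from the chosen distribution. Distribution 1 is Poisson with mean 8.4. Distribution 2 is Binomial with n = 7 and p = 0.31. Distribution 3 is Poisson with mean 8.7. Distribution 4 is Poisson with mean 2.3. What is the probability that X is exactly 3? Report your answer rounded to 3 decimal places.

0.131

Conditional on each component, P(X = 3): 1: 0.0222133; 2: 0.236347; 3: 0.0182829; 4: 0.203308.
By total probability, P(X = 3) = 0.27·0.0222133 + 0.25·0.236347 + 0.17·0.0182829 + 0.31·0.203308 = 0.131218.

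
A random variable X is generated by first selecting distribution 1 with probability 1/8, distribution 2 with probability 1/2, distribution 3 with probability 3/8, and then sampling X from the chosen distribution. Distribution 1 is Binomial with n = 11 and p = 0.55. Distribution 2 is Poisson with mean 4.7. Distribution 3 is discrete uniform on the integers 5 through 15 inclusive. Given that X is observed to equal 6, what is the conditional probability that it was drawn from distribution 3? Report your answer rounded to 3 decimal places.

0.259

Likelihoods P(X=6 | ·): 1: 0.235983; 2: 0.136167; 3: 0.0909091.
Posterior ∝ prior × likelihood. Numerator for 3: 0.375·0.0909091 = 0.0340909.
Normalizing constant: 0.125·0.235983 + 0.5·0.136167 + 0.375·0.0909091 = 0.131672.
P(3 | observation) = 0.0340909 / 0.131672 = 0.258908.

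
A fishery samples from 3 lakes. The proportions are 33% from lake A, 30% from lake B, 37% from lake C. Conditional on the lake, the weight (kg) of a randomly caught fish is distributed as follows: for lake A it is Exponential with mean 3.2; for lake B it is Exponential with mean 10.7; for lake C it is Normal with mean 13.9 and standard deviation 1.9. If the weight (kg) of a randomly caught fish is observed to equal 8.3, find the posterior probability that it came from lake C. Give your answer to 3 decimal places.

Likelihoods f(8.3 | ·): A: 0.023356; B: 0.0430263; C: 0.00272774.
Posterior ∝ prior × likelihood. Numerator for C: 0.37·0.00272774 = 0.00100926.
Normalizing constant: 0.33·0.023356 + 0.3·0.0430263 + 0.37·0.00272774 = 0.0216246.
P(C | observation) = 0.00100926 / 0.0216246 = 0.0466719.

0.047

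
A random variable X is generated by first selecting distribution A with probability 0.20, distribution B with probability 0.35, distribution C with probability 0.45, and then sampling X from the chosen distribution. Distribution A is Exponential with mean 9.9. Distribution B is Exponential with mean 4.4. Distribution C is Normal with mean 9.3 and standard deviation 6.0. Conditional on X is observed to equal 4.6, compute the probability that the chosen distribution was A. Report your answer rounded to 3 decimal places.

0.203

Likelihoods f(4.6 | ·): A: 0.0634704; B: 0.0798936; C: 0.0489232.
Posterior ∝ prior × likelihood. Numerator for A: 0.2·0.0634704 = 0.0126941.
Normalizing constant: 0.2·0.0634704 + 0.35·0.0798936 + 0.45·0.0489232 = 0.0626723.
P(A | observation) = 0.0126941 / 0.0626723 = 0.202547.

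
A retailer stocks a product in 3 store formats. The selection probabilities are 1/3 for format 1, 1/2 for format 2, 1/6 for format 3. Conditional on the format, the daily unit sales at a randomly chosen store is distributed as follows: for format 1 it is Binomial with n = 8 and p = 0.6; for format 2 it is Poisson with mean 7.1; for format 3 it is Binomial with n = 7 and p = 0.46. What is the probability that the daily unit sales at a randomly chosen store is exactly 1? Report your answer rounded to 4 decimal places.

Conditional on each format, P(X = 1): 1: 0.00786432; 2: 0.00585824; 3: 0.0798396.
By total probability, P(X = 1) = 0.333333·0.00786432 + 0.5·0.00585824 + 0.166667·0.0798396 = 0.0188572.

0.0189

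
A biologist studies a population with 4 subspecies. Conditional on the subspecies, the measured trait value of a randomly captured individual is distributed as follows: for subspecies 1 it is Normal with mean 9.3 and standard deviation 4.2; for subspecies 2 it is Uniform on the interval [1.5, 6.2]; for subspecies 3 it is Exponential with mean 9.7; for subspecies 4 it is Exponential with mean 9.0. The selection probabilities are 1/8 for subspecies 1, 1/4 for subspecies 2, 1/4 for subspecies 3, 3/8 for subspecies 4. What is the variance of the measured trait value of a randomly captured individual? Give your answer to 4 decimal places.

Per component, 1: μ=9.3, E[X²]=104.13; 2: μ=3.85, E[X²]=16.6633; 3: μ=9.7, E[X²]=188.18; 4: μ=9, E[X²]=162.
E[X] = 0.125·9.3 + 0.25·3.85 + 0.25·9.7 + 0.375·9 = 7.925.
E[X²] = 0.125·104.13 + 0.25·16.6633 + 0.25·188.18 + 0.375·162 = 124.977.
Var(X) = E[X²] − (E[X])² = 124.977 − 62.8056 = 62.1715.

62.1715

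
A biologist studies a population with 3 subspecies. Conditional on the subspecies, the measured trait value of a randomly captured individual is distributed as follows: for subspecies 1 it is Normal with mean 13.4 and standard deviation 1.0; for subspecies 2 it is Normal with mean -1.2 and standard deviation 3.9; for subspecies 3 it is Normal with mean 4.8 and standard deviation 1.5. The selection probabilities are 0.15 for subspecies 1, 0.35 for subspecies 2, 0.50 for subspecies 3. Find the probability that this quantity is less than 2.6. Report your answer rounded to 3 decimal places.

0.328

Conditional on each subspecies, P(X < 2.6): 1: 0; 2: 0.835061; 3: 0.0712334.
By total probability, P(X < 2.6) = 0.15·0 + 0.35·0.835061 + 0.5·0.0712334 = 0.327888.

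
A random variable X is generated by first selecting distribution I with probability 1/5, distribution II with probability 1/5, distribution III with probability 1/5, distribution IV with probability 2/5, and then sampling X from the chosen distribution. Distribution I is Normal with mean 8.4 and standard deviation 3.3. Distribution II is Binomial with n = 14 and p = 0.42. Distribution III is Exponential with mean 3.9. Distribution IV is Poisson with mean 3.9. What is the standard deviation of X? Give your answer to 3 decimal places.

3.258

Per component, I: μ=8.4, E[X²]=81.45; II: μ=5.88, E[X²]=37.9848; III: μ=3.9, E[X²]=30.42; IV: μ=3.9, E[X²]=19.11.
E[X] = 0.2·8.4 + 0.2·5.88 + 0.2·3.9 + 0.4·3.9 = 5.196.
E[X²] = 0.2·81.45 + 0.2·37.9848 + 0.2·30.42 + 0.4·19.11 = 37.615.
Var(X) = E[X²] − (E[X])² = 37.615 − 26.9984 = 10.6165.
SD(X) = √10.6165 = 3.2583.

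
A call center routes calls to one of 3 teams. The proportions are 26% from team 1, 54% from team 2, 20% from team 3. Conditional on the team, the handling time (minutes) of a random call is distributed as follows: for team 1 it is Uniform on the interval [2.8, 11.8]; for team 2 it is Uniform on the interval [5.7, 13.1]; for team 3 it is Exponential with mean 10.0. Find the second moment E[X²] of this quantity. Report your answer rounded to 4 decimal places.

For each component E[X²] = Var + (mean)², giving 1: 60.04; 2: 92.9233; 3: 200.
Overall E[X²] = 0.26·60.04 + 0.54·92.9233 + 0.2·200 = 105.789.

105.7890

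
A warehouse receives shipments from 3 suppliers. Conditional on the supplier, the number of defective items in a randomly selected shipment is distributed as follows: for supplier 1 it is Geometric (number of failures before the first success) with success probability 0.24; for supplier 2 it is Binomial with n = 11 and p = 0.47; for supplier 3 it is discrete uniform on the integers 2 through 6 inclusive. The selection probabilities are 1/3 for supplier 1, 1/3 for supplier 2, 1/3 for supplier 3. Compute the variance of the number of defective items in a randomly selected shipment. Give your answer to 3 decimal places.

Per component, 1: μ=3.16667, E[X²]=23.2222; 2: μ=5.17, E[X²]=29.469; 3: μ=4, E[X²]=18.
E[X] = 0.333333·3.16667 + 0.333333·5.17 + 0.333333·4 = 4.11222.
E[X²] = 0.333333·23.2222 + 0.333333·29.469 + 0.333333·18 = 23.5637.
Var(X) = E[X²] − (E[X])² = 23.5637 − 16.9104 = 6.65337.

6.653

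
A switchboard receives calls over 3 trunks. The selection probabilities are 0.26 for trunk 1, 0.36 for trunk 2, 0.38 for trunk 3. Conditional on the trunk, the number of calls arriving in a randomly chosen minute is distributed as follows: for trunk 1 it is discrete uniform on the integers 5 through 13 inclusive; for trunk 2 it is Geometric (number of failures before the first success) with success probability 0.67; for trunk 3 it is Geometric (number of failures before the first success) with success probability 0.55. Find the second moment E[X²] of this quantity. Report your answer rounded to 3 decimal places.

23.965

For each component E[X²] = Var + (mean)², giving 1: 87.6667; 2: 0.977723; 3: 2.15702.
Overall E[X²] = 0.26·87.6667 + 0.36·0.977723 + 0.38·2.15702 = 23.965.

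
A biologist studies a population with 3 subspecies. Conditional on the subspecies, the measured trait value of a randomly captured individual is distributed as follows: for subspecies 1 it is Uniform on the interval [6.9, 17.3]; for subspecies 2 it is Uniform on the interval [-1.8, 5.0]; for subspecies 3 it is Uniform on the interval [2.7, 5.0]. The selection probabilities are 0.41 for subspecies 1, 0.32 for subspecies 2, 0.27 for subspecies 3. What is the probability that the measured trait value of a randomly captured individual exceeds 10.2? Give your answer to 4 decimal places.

Conditional on each subspecies, P(X > 10.2): 1: 0.682692; 2: 0; 3: 0.
By total probability, P(X > 10.2) = 0.41·0.682692 + 0.32·0 + 0.27·0 = 0.279904.

0.2799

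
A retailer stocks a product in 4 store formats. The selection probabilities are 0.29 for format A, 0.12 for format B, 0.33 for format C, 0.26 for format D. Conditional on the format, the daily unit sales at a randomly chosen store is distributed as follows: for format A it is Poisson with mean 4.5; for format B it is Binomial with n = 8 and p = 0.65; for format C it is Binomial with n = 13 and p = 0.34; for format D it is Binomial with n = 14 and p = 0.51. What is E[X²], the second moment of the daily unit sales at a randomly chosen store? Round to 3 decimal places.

For each component E[X²] = Var + (mean)², giving A: 24.75; B: 28.86; C: 22.4536; D: 54.4782.
Overall E[X²] = 0.29·24.75 + 0.12·28.86 + 0.33·22.4536 + 0.26·54.4782 = 32.2147.

32.215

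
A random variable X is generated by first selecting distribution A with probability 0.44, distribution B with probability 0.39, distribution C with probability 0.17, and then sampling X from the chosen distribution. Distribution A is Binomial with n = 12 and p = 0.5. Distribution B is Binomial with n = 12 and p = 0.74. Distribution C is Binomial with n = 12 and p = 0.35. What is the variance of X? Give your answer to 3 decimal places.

Per component, A: μ=6, E[X²]=39; B: μ=8.88, E[X²]=81.1632; C: μ=4.2, E[X²]=20.37.
E[X] = 0.44·6 + 0.39·8.88 + 0.17·4.2 = 6.8172.
E[X²] = 0.44·39 + 0.39·81.1632 + 0.17·20.37 = 52.2765.
Var(X) = E[X²] − (E[X])² = 52.2765 − 46.4742 = 5.80233.

5.802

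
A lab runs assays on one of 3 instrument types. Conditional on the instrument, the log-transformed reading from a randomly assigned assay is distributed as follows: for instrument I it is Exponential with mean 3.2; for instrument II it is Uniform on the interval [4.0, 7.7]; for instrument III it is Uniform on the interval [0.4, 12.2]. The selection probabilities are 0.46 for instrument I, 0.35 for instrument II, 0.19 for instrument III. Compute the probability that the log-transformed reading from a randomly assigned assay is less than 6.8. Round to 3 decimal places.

Conditional on each instrument, P(X < 6.8): I: 0.880567; II: 0.756757; III: 0.542373.
By total probability, P(X < 6.8) = 0.46·0.880567 + 0.35·0.756757 + 0.19·0.542373 = 0.772977.

0.773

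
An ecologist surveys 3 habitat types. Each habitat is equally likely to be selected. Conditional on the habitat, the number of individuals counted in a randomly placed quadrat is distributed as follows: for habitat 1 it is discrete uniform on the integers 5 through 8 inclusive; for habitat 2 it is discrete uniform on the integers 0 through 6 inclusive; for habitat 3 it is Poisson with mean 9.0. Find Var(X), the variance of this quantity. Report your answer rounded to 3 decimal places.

Per component, 1: μ=6.5, E[X²]=43.5; 2: μ=3, E[X²]=13; 3: μ=9, E[X²]=90.
E[X] = 0.333333·6.5 + 0.333333·3 + 0.333333·9 = 6.16667.
E[X²] = 0.333333·43.5 + 0.333333·13 + 0.333333·90 = 48.8333.
Var(X) = E[X²] − (E[X])² = 48.8333 − 38.0278 = 10.8056.

10.806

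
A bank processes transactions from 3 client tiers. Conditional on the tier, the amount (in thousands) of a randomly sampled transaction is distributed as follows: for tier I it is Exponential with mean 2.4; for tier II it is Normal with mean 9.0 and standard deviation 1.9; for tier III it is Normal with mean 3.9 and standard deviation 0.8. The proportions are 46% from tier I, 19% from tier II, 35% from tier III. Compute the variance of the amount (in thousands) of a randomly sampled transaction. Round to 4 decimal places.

Per component, I: μ=2.4, E[X²]=11.52; II: μ=9, E[X²]=84.61; III: μ=3.9, E[X²]=15.85.
E[X] = 0.46·2.4 + 0.19·9 + 0.35·3.9 = 4.179.
E[X²] = 0.46·11.52 + 0.19·84.61 + 0.35·15.85 = 26.9226.
Var(X) = E[X²] − (E[X])² = 26.9226 − 17.464 = 9.45856.

9.4586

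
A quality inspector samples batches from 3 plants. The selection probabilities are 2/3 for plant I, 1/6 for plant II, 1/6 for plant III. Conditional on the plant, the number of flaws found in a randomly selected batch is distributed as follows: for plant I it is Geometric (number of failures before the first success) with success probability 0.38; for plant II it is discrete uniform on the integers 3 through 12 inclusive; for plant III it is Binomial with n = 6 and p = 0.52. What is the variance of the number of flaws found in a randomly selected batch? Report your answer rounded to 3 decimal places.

Per component, I: μ=1.63158, E[X²]=6.95568; II: μ=7.5, E[X²]=64.5; III: μ=3.12, E[X²]=11.232.
E[X] = 0.666667·1.63158 + 0.166667·7.5 + 0.166667·3.12 = 2.85772.
E[X²] = 0.666667·6.95568 + 0.166667·64.5 + 0.166667·11.232 = 17.2591.
Var(X) = E[X²] − (E[X])² = 17.2591 − 8.16656 = 9.09256.

9.093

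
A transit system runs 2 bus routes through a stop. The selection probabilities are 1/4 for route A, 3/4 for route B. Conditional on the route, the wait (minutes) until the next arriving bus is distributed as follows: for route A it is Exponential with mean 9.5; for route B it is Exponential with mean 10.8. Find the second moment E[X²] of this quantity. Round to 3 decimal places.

For each component E[X²] = Var + (mean)², giving A: 180.5; B: 233.28.
Overall E[X²] = 0.25·180.5 + 0.75·233.28 = 220.085.

220.085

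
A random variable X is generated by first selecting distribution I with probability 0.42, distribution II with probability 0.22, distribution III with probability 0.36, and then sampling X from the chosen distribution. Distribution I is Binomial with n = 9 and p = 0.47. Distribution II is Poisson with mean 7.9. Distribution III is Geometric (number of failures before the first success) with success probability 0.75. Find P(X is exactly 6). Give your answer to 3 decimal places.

0.084

Conditional on each component, P(X = 6): I: 0.134801; II: 0.125171; III: 0.000183105.
By total probability, P(X = 6) = 0.42·0.134801 + 0.22·0.125171 + 0.36·0.000183105 = 0.0842201.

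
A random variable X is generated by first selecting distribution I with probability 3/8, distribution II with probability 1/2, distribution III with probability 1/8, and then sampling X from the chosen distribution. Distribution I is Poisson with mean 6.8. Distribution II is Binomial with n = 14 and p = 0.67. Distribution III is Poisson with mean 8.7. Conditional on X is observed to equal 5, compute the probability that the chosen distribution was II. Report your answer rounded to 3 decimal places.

0.096

Likelihoods P(X=5 | ·): I: 0.134946; II: 0.0125448; III: 0.0691915.
Posterior ∝ prior × likelihood. Numerator for II: 0.5·0.0125448 = 0.0062724.
Normalizing constant: 0.375·0.134946 + 0.5·0.0125448 + 0.125·0.0691915 = 0.0655262.
P(II | observation) = 0.0062724 / 0.0655262 = 0.0957235.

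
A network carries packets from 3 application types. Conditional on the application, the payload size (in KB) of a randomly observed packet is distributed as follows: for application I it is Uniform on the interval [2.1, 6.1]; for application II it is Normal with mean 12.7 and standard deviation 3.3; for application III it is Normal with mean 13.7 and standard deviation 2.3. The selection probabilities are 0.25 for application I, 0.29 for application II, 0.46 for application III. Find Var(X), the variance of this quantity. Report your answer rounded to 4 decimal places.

22.0187

Per component, I: μ=4.1, E[X²]=18.1433; II: μ=12.7, E[X²]=172.18; III: μ=13.7, E[X²]=192.98.
E[X] = 0.25·4.1 + 0.29·12.7 + 0.46·13.7 = 11.01.
E[X²] = 0.25·18.1433 + 0.29·172.18 + 0.46·192.98 = 143.239.
Var(X) = E[X²] − (E[X])² = 143.239 − 121.22 = 22.0187.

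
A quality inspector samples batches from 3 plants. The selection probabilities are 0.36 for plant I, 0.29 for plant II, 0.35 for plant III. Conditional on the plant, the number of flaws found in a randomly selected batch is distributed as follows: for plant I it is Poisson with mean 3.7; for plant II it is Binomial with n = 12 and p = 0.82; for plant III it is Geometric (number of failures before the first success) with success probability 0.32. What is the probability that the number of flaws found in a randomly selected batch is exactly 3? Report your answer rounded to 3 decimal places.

Conditional on each plant, P(X = 3): I: 0.20872; II: 2.40612e-05; III: 0.100618.
By total probability, P(X = 3) = 0.36·0.20872 + 0.29·2.40612e-05 + 0.35·0.100618 = 0.110363.

0.110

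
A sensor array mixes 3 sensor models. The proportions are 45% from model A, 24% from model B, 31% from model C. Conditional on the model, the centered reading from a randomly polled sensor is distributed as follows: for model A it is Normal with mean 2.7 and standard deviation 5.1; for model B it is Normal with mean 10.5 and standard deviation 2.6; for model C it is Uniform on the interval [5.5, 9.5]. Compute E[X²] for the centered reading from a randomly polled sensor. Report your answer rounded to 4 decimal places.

60.9182

For each component E[X²] = Var + (mean)², giving A: 33.3; B: 117.01; C: 57.5833.
Overall E[X²] = 0.45·33.3 + 0.24·117.01 + 0.31·57.5833 = 60.9182.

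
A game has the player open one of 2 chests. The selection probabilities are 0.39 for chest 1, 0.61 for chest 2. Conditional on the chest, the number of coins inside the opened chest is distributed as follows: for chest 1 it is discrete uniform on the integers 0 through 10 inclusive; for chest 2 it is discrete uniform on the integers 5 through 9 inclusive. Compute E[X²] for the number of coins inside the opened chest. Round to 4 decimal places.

44.7600

For each component E[X²] = Var + (mean)², giving 1: 35; 2: 51.
Overall E[X²] = 0.39·35 + 0.61·51 = 44.76.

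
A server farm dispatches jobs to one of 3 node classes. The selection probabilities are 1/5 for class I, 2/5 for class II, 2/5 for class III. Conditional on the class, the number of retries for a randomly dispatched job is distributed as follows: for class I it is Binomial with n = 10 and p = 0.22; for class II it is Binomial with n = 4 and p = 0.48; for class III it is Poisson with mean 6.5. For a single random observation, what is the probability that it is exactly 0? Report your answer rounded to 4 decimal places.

Conditional on each class, P(X = 0): I: 0.0833578; II: 0.0731162; III: 0.00150344.
By total probability, P(X = 0) = 0.2·0.0833578 + 0.4·0.0731162 + 0.4·0.00150344 = 0.0465194.

0.0465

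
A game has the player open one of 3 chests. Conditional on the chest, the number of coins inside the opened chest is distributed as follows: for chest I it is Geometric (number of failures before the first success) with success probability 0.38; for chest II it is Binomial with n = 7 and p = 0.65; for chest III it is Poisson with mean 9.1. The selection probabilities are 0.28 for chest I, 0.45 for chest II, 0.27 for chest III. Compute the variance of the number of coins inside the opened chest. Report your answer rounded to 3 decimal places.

12.181

Per component, I: μ=1.63158, E[X²]=6.95568; II: μ=4.55, E[X²]=22.295; III: μ=9.1, E[X²]=91.91.
E[X] = 0.28·1.63158 + 0.45·4.55 + 0.27·9.1 = 4.96134.
E[X²] = 0.28·6.95568 + 0.45·22.295 + 0.27·91.91 = 36.796.
Var(X) = E[X²] − (E[X])² = 36.796 − 24.6149 = 12.1811.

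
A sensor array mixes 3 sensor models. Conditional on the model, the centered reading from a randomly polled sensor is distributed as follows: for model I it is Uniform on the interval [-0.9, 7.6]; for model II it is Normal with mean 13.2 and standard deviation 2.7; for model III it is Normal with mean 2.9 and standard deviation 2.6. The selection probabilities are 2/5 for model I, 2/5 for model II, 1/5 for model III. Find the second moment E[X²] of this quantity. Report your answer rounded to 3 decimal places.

For each component E[X²] = Var + (mean)², giving I: 17.2433; II: 181.53; III: 15.17.
Overall E[X²] = 0.4·17.2433 + 0.4·181.53 + 0.2·15.17 = 82.5433.

82.543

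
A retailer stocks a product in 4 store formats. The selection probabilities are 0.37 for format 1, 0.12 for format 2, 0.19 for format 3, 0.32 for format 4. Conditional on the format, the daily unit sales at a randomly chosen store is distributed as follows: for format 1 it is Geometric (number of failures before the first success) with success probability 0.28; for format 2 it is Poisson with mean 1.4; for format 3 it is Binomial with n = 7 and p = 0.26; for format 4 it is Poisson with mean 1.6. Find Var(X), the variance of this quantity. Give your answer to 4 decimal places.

Per component, 1: μ=2.57143, E[X²]=15.7959; 2: μ=1.4, E[X²]=3.36; 3: μ=1.82, E[X²]=4.6592; 4: μ=1.6, E[X²]=4.16.
E[X] = 0.37·2.57143 + 0.12·1.4 + 0.19·1.82 + 0.32·1.6 = 1.97723.
E[X²] = 0.37·15.7959 + 0.12·3.36 + 0.19·4.6592 + 0.32·4.16 = 8.46414.
Var(X) = E[X²] − (E[X])² = 8.46414 − 3.90943 = 4.5547.

4.5547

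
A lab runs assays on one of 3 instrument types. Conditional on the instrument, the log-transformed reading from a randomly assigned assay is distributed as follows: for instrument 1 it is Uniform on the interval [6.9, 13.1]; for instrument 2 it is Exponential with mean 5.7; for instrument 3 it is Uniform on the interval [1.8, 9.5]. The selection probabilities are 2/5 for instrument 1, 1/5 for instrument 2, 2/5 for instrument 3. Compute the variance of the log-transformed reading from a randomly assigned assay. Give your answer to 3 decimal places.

14.263

Per component, 1: μ=10, E[X²]=103.203; 2: μ=5.7, E[X²]=64.98; 3: μ=5.65, E[X²]=36.8633.
E[X] = 0.4·10 + 0.2·5.7 + 0.4·5.65 = 7.4.
E[X²] = 0.4·103.203 + 0.2·64.98 + 0.4·36.8633 = 69.0227.
Var(X) = E[X²] − (E[X])² = 69.0227 − 54.76 = 14.2627.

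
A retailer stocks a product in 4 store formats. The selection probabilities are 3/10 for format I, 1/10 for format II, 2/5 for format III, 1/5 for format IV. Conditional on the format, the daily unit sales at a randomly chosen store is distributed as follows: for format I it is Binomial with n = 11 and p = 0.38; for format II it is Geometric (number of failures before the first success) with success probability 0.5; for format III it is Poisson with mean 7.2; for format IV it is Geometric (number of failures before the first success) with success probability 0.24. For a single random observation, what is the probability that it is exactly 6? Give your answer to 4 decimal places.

0.1060

Conditional on each format, P(X = 6): I: 0.127439; II: 0.0078125; III: 0.144458; IV: 0.046248.
By total probability, P(X = 6) = 0.3·0.127439 + 0.1·0.0078125 + 0.4·0.144458 + 0.2·0.046248 = 0.106046.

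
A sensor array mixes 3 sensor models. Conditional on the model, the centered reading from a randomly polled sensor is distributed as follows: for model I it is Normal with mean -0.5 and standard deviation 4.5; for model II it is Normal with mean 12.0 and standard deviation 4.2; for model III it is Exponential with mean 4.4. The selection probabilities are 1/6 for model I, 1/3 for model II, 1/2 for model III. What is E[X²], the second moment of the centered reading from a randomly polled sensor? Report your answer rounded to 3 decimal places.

For each component E[X²] = Var + (mean)², giving I: 20.5; II: 161.64; III: 38.72.
Overall E[X²] = 0.166667·20.5 + 0.333333·161.64 + 0.5·38.72 = 76.6567.

76.657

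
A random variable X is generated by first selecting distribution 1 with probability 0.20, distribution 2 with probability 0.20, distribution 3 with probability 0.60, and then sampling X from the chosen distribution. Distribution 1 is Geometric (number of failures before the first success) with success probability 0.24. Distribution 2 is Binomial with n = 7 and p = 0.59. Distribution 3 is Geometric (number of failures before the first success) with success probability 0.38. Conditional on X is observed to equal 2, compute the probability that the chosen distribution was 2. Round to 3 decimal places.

0.128

Likelihoods P(X=2 | ·): 1: 0.138624; 2: 0.084692; 3: 0.146072.
Posterior ∝ prior × likelihood. Numerator for 2: 0.2·0.084692 = 0.0169384.
Normalizing constant: 0.2·0.138624 + 0.2·0.084692 + 0.6·0.146072 = 0.132306.
P(2 | observation) = 0.0169384 / 0.132306 = 0.128024.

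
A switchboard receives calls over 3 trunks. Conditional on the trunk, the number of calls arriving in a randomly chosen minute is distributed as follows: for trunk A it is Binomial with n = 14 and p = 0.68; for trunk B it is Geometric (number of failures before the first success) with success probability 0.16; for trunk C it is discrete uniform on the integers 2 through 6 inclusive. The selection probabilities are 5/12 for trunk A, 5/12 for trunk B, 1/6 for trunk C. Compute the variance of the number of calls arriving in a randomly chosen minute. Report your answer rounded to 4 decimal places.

20.6645

Per component, A: μ=9.52, E[X²]=93.6768; B: μ=5.25, E[X²]=60.375; C: μ=4, E[X²]=18.
E[X] = 0.416667·9.52 + 0.416667·5.25 + 0.166667·4 = 6.82083.
E[X²] = 0.416667·93.6768 + 0.416667·60.375 + 0.166667·18 = 67.1883.
Var(X) = E[X²] − (E[X])² = 67.1883 − 46.5238 = 20.6645.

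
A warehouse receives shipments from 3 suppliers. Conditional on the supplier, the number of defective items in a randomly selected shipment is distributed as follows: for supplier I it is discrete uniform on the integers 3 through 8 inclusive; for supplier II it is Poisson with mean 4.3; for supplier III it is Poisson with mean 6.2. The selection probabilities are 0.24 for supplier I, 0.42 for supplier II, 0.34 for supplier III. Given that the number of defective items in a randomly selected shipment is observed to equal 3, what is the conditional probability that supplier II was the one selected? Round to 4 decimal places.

Likelihoods P(X=3 | ·): I: 0.166667; II: 0.179799; III: 0.0806117.
Posterior ∝ prior × likelihood. Numerator for II: 0.42·0.179799 = 0.0755157.
Normalizing constant: 0.24·0.166667 + 0.42·0.179799 + 0.34·0.0806117 = 0.142924.
P(II | observation) = 0.0755157 / 0.142924 = 0.528364.

0.5284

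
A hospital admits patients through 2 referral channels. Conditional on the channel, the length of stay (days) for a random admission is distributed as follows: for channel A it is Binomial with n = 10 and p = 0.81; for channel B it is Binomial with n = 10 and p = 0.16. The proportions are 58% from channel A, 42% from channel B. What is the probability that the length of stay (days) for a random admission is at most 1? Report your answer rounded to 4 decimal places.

0.2134

Conditional on each channel, P(X ≤ 1): A: 2.67508e-06; B: 0.508046.
By total probability, P(X ≤ 1) = 0.58·2.67508e-06 + 0.42·0.508046 = 0.213381.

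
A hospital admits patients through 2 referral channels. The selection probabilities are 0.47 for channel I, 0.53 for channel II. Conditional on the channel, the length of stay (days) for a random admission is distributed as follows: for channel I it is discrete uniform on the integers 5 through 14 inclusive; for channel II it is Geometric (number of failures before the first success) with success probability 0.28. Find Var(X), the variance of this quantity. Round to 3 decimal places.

20.703

Per component, I: μ=9.5, E[X²]=98.5; II: μ=2.57143, E[X²]=15.7959.
E[X] = 0.47·9.5 + 0.53·2.57143 = 5.82786.
E[X²] = 0.47·98.5 + 0.53·15.7959 = 54.6668.
Var(X) = E[X²] − (E[X])² = 54.6668 − 33.9639 = 20.7029.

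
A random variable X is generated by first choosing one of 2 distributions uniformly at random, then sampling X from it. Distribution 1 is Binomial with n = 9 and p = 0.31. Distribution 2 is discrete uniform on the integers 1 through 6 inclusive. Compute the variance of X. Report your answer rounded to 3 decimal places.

Per component, 1: μ=2.79, E[X²]=9.7092; 2: μ=3.5, E[X²]=15.1667.
E[X] = 0.5·2.79 + 0.5·3.5 = 3.145.
E[X²] = 0.5·9.7092 + 0.5·15.1667 = 12.4379.
Var(X) = E[X²] − (E[X])² = 12.4379 − 9.89103 = 2.54691.

2.547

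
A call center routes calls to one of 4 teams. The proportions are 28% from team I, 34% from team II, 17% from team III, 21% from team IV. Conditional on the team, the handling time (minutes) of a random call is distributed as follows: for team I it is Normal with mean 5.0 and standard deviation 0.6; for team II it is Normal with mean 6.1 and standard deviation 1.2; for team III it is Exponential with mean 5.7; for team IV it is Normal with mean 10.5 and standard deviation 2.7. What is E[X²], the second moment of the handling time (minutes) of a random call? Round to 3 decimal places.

55.972

For each component E[X²] = Var + (mean)², giving I: 25.36; II: 38.65; III: 64.98; IV: 117.54.
Overall E[X²] = 0.28·25.36 + 0.34·38.65 + 0.17·64.98 + 0.21·117.54 = 55.9718.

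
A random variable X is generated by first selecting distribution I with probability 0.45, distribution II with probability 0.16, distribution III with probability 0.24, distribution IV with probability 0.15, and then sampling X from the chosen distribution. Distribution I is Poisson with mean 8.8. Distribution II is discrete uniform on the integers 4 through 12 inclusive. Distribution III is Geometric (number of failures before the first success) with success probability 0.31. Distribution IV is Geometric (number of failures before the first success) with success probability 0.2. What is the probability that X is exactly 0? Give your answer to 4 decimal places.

Conditional on each component, P(X = 0): I: 0.000150733; II: 0; III: 0.31; IV: 0.2.
By total probability, P(X = 0) = 0.45·0.000150733 + 0.16·0 + 0.24·0.31 + 0.15·0.2 = 0.104468.

0.1045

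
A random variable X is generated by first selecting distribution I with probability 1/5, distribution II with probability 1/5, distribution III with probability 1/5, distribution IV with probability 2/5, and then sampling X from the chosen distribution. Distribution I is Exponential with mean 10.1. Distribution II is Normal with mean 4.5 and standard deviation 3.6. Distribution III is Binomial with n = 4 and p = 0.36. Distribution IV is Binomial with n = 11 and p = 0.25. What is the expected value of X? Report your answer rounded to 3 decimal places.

4.308

Component means — I: 10.1; II: 4.5; III: 1.44; IV: 2.75.
E[X] = 0.2·10.1 + 0.2·4.5 + 0.2·1.44 + 0.4·2.75 = 4.308.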